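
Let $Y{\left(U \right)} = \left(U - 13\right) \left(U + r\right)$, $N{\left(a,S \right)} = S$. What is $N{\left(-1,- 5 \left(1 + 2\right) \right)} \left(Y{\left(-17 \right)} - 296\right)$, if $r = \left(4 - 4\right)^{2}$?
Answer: $-3210$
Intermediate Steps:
$r = 0$ ($r = 0^{2} = 0$)
$Y{\left(U \right)} = U \left(-13 + U\right)$ ($Y{\left(U \right)} = \left(U - 13\right) \left(U + 0\right) = \left(-13 + U\right) U = U \left(-13 + U\right)$)
$N{\left(-1,- 5 \left(1 + 2\right) \right)} \left(Y{\left(-17 \right)} - 296\right) = - 5 \left(1 + 2\right) \left(- 17 \left(-13 - 17\right) - 296\right) = \left(-5\right) 3 \left(\left(-17\right) \left(-30\right) - 296\right) = - 15 \left(510 - 296\right) = \left(-15\right) 214 = -3210$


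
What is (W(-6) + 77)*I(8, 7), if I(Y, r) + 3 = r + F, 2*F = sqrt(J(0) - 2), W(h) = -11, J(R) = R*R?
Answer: 264 + 33*I*sqrt(2) ≈ 264.0 + 46.669*I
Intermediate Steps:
J(R) = R**2
F = I*sqrt(2)/2 (F = sqrt(0**2 - 2)/2 = sqrt(0 - 2)/2 = sqrt(-2)/2 = (I*sqrt(2))/2 = I*sqrt(2)/2 ≈ 0.70711*I)
I(Y, r) = -3 + r + I*sqrt(2)/2 (I(Y, r) = -3 + (r + I*sqrt(2)/2) = -3 + r + I*sqrt(2)/2)
(W(-6) + 77)*I(8, 7) = (-11 + 77)*(-3 + 7 + I*sqrt(2)/2) = 66*(4 + I*sqrt(2)/2) = 264 + 33*I*sqrt(2)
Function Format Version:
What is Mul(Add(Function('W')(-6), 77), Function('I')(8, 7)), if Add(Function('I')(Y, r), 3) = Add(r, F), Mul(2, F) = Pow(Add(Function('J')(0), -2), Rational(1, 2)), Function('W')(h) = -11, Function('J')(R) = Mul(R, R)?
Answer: Add(264, Mul(33, I, Pow(2, Rational(1, 2)))) ≈ Add(264.00, Mul(46.669, I))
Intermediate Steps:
Function('J')(R) = Pow(R, 2)
F = Mul(Rational(1, 2), I, Pow(2, Rational(1, 2))) (F = Mul(Rational(1, 2), Pow(Add(Pow(0, 2), -2), Rational(1, 2))) = Mul(Rational(1, 2), Pow(Add(0, -2), Rational(1, 2))) = Mul(Rational(1, 2), Pow(-2, Rational(1, 2))) = Mul(Rational(1, 2), Mul(I, Pow(2, Rational(1, 2)))) = Mul(Rational(1, 2), I, Pow(2, Rational(1, 2))) ≈ Mul(0.70711, I))
Function('I')(Y, r) = Add(-3, r, Mul(Rational(1, 2), I, Pow(2, Rational(1, 2)))) (Function('I')(Y, r) = Add(-3, Add(r, Mul(Rational(1, 2), I, Pow(2, Rational(1, 2))))) = Add(-3, r, Mul(Rational(1, 2), I, Pow(2, Rational(1, 2)))))
Mul(Add(Function('W')(-6), 77), Function('I')(8, 7)) = Mul(Add(-11, 77), Add(-3, 7, Mul(Rational(1, 2), I, Pow(2, Rational(1, 2))))) = Mul(66, Add(4, Mul(Rational(1, 2), I, Pow(2, Rational(1, 2))))) = Add(264, Mul(33, I, Pow(2, Rational(1, 2))))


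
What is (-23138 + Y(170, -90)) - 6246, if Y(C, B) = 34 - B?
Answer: -29260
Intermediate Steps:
(-23138 + Y(170, -90)) - 6246 = (-23138 + (34 - 1*(-90))) - 6246 = (-23138 + (34 + 90)) - 6246 = (-23138 + 124) - 6246 = -23014 - 6246 = -29260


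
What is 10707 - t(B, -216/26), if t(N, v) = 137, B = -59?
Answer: 10570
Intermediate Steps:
10707 - t(B, -216/26) = 10707 - 1*137 = 10707 - 137 = 10570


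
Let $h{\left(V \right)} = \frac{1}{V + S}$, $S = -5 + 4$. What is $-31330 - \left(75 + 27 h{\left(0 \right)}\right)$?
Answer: $-31378$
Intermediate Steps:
$S = -1$
$h{\left(V \right)} = \frac{1}{-1 + V}$ ($h{\left(V \right)} = \frac{1}{V - 1} = \frac{1}{-1 + V}$)
$-31330 - \left(75 + 27 h{\left(0 \right)}\right) = -31330 - \left(75 + \frac{27}{-1 + 0}\right) = -31330 - \left(75 + \frac{27}{-1}\right) = -31330 - \left(75 + 27 \left(-1\right)\right) = -31330 - \left(75 - 27\right) = -31330 - 48 = -31378$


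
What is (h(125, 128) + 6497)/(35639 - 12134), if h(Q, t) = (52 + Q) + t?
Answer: 6802/23505 ≈ 0.28939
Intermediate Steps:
h(Q, t) = 52 + Q + t
(h(125, 128) + 6497)/(35639 - 12134) = ((52 + 125 + 128) + 6497)/(35639 - 12134) = (305 + 6497)/23505 = 6802*(1/23505) = 6802/23505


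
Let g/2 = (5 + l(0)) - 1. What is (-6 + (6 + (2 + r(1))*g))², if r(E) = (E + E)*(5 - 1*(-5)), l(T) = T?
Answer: 30976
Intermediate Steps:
r(E) = 20*E (r(E) = (2*E)*(5 + 5) = (2*E)*10 = 20*E)
g = 8 (g = 2*((5 + 0) - 1) = 2*(5 - 1) = 2*4 = 8)
(-6 + (6 + (2 + r(1))*g))² = (-6 + (6 + (2 + 20*1)*8))² = (-6 + (6 + (2 + 20)*8))² = (-6 + (6 + 22*8))² = (-6 + (6 + 176))² = (-6 + 182)² = 176² = 30976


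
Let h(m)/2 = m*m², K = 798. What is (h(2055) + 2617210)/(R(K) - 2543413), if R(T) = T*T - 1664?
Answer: -17359249960/1908273 ≈ -9096.8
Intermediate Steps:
h(m) = 2*m³ (h(m) = 2*(m*m²) = 2*m³)
R(T) = -1664 + T² (R(T) = T² - 1664 = -1664 + T²)
(h(2055) + 2617210)/(R(K) - 2543413) = (2*2055³ + 2617210)/((-1664 + 798²) - 2543413) = (2*8678316375 + 2617210)/((-1664 + 636804) - 2543413) = (17356632750 + 2617210)/(635140 - 2543413) = 17359249960/(-1908273) = 17359249960*(-1/1908273) = -17359249960/1908273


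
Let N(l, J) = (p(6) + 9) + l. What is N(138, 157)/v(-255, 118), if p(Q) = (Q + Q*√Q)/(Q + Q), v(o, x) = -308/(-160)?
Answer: 5900/77 + 20*√6/77 ≈ 77.260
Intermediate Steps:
v(o, x) = 77/40 (v(o, x) = -308*(-1/160) = 77/40)
p(Q) = (Q + Q^(3/2))/(2*Q) (p(Q) = (Q + Q^(3/2))/((2*Q)) = (Q + Q^(3/2))*(1/(2*Q)) = (Q + Q^(3/2))/(2*Q))
N(l, J) = 19/2 + l + √6/2 (N(l, J) = ((½ + √6/2) + 9) + l = (19/2 + √6/2) + l = 19/2 + l + √6/2)
N(138, 157)/v(-255, 118) = (19/2 + 138 + √6/2)/(77/40) = (295/2 + √6/2)*(40/77) = 5900/77 + 20*√6/77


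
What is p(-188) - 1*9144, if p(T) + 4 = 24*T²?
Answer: 839108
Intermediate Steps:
p(T) = -4 + 24*T²
p(-188) - 1*9144 = (-4 + 24*(-188)²) - 1*9144 = (-4 + 24*35344) - 9144 = (-4 + 848256) - 9144 = 848252 - 9144 = 839108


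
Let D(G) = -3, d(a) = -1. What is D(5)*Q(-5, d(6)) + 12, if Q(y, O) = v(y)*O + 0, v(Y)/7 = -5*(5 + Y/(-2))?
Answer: -1551/2 ≈ -775.50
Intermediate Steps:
v(Y) = -175 + 35*Y/2 (v(Y) = 7*(-5*(5 + Y/(-2))) = 7*(-5*(5 + Y*(-1/2))) = 7*(-5*(5 - Y/2)) = 7*(-25 + 5*Y/2) = -175 + 35*Y/2)
Q(y, O) = O*(-175 + 35*y/2) (Q(y, O) = (-175 + 35*y/2)*O + 0 = O*(-175 + 35*y/2) + 0 = O*(-175 + 35*y/2))
D(5)*Q(-5, d(6)) + 12 = -105*(-1)*(-10 - 5)/2 + 12 = -105*(-1)*(-15)/2 + 12 = -3*525/2 + 12 = -1575/2 + 12 = -1551/2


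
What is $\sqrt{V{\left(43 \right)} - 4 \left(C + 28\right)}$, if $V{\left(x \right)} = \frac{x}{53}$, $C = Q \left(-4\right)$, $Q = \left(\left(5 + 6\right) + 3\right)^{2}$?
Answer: $\frac{\sqrt{8496695}}{53} \approx 54.998$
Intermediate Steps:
$Q = 196$ ($Q = \left(11 + 3\right)^{2} = 14^{2} = 196$)
$C = -784$ ($C = 196 \left(-4\right) = -784$)
$V{\left(x \right)} = \frac{x}{53}$ ($V{\left(x \right)} = x \frac{1}{53} = \frac{x}{53}$)
$\sqrt{V{\left(43 \right)} - 4 \left(C + 28\right)} = \sqrt{\frac{1}{53} \cdot 43 - 4 \left(-784 + 28\right)} = \sqrt{\frac{43}{53} - -3024} = \sqrt{\frac{43}{53} + 3024} = \sqrt{\frac{160315}{53}} = \frac{\sqrt{8496695}}{53}$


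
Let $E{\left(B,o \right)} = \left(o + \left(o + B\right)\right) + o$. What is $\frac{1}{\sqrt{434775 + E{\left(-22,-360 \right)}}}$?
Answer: $\frac{\sqrt{433673}}{433673} \approx 0.0015185$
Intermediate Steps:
$E{\left(B,o \right)} = B + 3 o$ ($E{\left(B,o \right)} = \left(o + \left(B + o\right)\right) + o = \left(B + 2 o\right) + o = B + 3 o$)
$\frac{1}{\sqrt{434775 + E{\left(-22,-360 \right)}}} = \frac{1}{\sqrt{434775 + \left(-22 + 3 \left(-360\right)\right)}} = \frac{1}{\sqrt{434775 - 1102}} = \frac{1}{\sqrt{433673}} = \frac{\sqrt{433673}}{433673}$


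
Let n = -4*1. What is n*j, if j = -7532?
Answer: 30128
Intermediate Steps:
n = -4
n*j = -4*(-7532) = 30128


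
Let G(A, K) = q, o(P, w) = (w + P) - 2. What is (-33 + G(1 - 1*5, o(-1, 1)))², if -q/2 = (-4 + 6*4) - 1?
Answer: 5041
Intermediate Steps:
q = -38 (q = -2*((-4 + 6*4) - 1) = -2*((-4 + 24) - 1) = -2*(20 - 1) = -2*19 = -38)
o(P, w) = -2 + P + w (o(P, w) = (P + w) - 2 = -2 + P + w)
G(A, K) = -38
(-33 + G(1 - 1*5, o(-1, 1)))² = (-33 - 38)² = (-71)² = 5041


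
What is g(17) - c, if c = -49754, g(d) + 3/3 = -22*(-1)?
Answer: 49775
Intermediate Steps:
g(d) = 21 (g(d) = -1 - 22*(-1) = -1 + 22 = 21)
g(17) - c = 21 - 1*(-49754) = 21 + 49754 = 49775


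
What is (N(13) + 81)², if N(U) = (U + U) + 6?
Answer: 12769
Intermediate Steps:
N(U) = 6 + 2*U (N(U) = 2*U + 6 = 6 + 2*U)
(N(13) + 81)² = ((6 + 2*13) + 81)² = ((6 + 26) + 81)² = (32 + 81)² = 113² = 12769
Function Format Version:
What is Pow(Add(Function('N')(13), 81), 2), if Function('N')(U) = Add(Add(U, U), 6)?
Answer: 12769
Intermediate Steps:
Function('N')(U) = Add(6, Mul(2, U)) (Function('N')(U) = Add(Mul(2, U), 6) = Add(6, Mul(2, U)))
Pow(Add(Function('N')(13), 81), 2) = Pow(Add(Add(6, Mul(2, 13)), 81), 2) = Pow(Add(Add(6, 26), 81), 2) = Pow(Add(32, 81), 2) = Pow(113, 2) = 12769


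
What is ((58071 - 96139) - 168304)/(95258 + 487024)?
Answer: -103186/291141 ≈ -0.35442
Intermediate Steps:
((58071 - 96139) - 168304)/(95258 + 487024) = (-38068 - 168304)/582282 = -206372*1/582282 = -103186/291141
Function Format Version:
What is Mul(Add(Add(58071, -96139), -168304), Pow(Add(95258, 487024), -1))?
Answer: Rational(-103186, 291141) ≈ -0.35442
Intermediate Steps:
Mul(Add(Add(58071, -96139), -168304), Pow(Add(95258, 487024), -1)) = Mul(Add(-38068, -168304), Pow(582282, -1)) = Mul(-206372, Rational(1, 582282)) = Rational(-103186, 291141)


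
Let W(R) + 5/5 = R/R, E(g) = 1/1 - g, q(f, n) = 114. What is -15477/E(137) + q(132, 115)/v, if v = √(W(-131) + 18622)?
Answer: 15477/136 + 57*√18622/9311 ≈ 114.64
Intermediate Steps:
E(g) = 1 - g
W(R) = 0 (W(R) = -1 + R/R = -1 + 1 = 0)
v = √18622 (v = √(0 + 18622) = √18622 ≈ 136.46)
-15477/E(137) + q(132, 115)/v = -15477/(1 - 1*137) + 114/(√18622) = -15477/(1 - 137) + 114*(√18622/18622) = -15477/(-136) + 57*√18622/9311 = -15477*(-1/136) + 57*√18622/9311 = 15477/136 + 57*√18622/9311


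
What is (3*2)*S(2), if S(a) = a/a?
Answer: 6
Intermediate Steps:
S(a) = 1
(3*2)*S(2) = (3*2)*1 = 6*1 = 6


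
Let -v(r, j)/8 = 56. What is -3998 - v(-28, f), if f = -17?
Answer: -3550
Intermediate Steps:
v(r, j) = -448 (v(r, j) = -8*56 = -448)
-3998 - v(-28, f) = -3998 - 1*(-448) = -3998 + 448 = -3550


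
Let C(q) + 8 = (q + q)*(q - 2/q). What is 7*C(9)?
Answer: 1050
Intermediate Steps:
C(q) = -8 + 2*q*(q - 2/q) (C(q) = -8 + (q + q)*(q - 2/q) = -8 + (2*q)*(q - 2/q) = -8 + 2*q*(q - 2/q))
7*C(9) = 7*(-12 + 2*9²) = 7*(-12 + 2*81) = 7*(-12 + 162) = 7*150 = 1050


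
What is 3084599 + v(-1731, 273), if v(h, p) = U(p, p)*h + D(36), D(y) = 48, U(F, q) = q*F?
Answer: -125925052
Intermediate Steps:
U(F, q) = F*q
v(h, p) = 48 + h*p² (v(h, p) = (p*p)*h + 48 = p²*h + 48 = h*p² + 48 = 48 + h*p²)
3084599 + v(-1731, 273) = 3084599 + (48 - 1731*273²) = 3084599 + (48 - 1731*74529) = 3084599 + (48 - 129009699) = 3084599 - 129009651 = -125925052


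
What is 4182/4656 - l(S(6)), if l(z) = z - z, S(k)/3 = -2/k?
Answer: 697/776 ≈ 0.89820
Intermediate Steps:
S(k) = -6/k (S(k) = 3*(-2/k) = -6/k)
l(z) = 0
4182/4656 - l(S(6)) = 4182/4656 - 1*0 = 4182*(1/4656) + 0 = 697/776 + 0 = 697/776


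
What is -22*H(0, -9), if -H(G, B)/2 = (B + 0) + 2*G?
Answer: -396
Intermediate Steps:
H(G, B) = -4*G - 2*B (H(G, B) = -2*((B + 0) + 2*G) = -2*(B + 2*G) = -4*G - 2*B)
-22*H(0, -9) = -22*(-4*0 - 2*(-9)) = -22*(0 + 18) = -22*18 = -396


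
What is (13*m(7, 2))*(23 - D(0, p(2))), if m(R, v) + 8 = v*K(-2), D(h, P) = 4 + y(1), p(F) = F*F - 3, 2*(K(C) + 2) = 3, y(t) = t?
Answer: -2106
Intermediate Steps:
K(C) = -1/2 (K(C) = -2 + (1/2)*3 = -2 + 3/2 = -1/2)
p(F) = -3 + F**2 (p(F) = F**2 - 3 = -3 + F**2)
D(h, P) = 5 (D(h, P) = 4 + 1 = 5)
m(R, v) = -8 - v/2 (m(R, v) = -8 + v*(-1/2) = -8 - v/2)
(13*m(7, 2))*(23 - D(0, p(2))) = (13*(-8 - 1/2*2))*(23 - 1*5) = (13*(-8 - 1))*(23 - 5) = (13*(-9))*18 = -117*18 = -2106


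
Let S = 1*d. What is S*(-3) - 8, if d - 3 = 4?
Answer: -29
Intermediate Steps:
d = 7 (d = 3 + 4 = 7)
S = 7 (S = 1*7 = 7)
S*(-3) - 8 = 7*(-3) - 8 = -21 - 8 = -29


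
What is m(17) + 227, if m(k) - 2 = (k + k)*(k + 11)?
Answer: 1181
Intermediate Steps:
m(k) = 2 + 2*k*(11 + k) (m(k) = 2 + (k + k)*(k + 11) = 2 + (2*k)*(11 + k) = 2 + 2*k*(11 + k))
m(17) + 227 = (2 + 2*17² + 22*17) + 227 = (2 + 2*289 + 374) + 227 = (2 + 578 + 374) + 227 = 954 + 227 = 1181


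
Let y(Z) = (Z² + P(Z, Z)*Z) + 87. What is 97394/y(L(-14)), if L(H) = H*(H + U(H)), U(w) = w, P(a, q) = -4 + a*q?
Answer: 8854/5489861 ≈ 0.0016128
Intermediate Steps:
L(H) = 2*H² (L(H) = H*(H + H) = H*(2*H) = 2*H²)
y(Z) = 87 + Z² + Z*(-4 + Z²) (y(Z) = (Z² + (-4 + Z*Z)*Z) + 87 = (Z² + (-4 + Z²)*Z) + 87 = (Z² + Z*(-4 + Z²)) + 87 = 87 + Z² + Z*(-4 + Z²))
97394/y(L(-14)) = 97394/(87 + (2*(-14)²)² + (2*(-14)²)*(-4 + (2*(-14)²)²)) = 97394/(87 + (2*196)² + (2*196)*(-4 + (2*196)²)) = 97394/(87 + 392² + 392*(-4 + 392²)) = 97394/(87 + 153664 + 392*(-4 + 153664)) = 97394/(87 + 153664 + 392*153660) = 97394/(87 + 153664 + 60234720) = 97394/60388471 = 97394*(1/60388471) = 8854/5489861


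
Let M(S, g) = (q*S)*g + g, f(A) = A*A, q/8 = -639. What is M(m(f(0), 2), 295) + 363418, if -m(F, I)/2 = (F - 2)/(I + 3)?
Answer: -842719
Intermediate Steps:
q = -5112 (q = 8*(-639) = -5112)
f(A) = A**2
m(F, I) = -2*(-2 + F)/(3 + I) (m(F, I) = -2*(F - 2)/(I + 3) = -2*(-2 + F)/(3 + I))
M(S, g) = g - 5112*S*g (M(S, g) = (-5112*S)*g + g = -5112*S*g + g = g - 5112*S*g)
M(m(f(0), 2), 295) + 363418 = 295*(1 - 10224*(2 - 1*0**2)/(3 + 2)) + 363418 = 295*(1 - 10224*(2 - 1*0)/5) + 363418 = 295*(1 - 10224*(2 + 0)/5) + 363418 = 295*(1 - 10224*2/5) + 363418 = 295*(1 - 5112*4/5) + 363418 = 295*(1 - 20448/5) + 363418 = 295*(-20443/5) + 363418 = -1206137 + 363418 = -842719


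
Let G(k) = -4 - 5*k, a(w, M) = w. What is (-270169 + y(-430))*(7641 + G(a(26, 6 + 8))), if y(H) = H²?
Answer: -640114383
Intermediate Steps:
(-270169 + y(-430))*(7641 + G(a(26, 6 + 8))) = (-270169 + (-430)²)*(7641 + (-4 - 5*26)) = (-270169 + 184900)*(7641 + (-4 - 130)) = -85269*(7641 - 134) = -85269*7507 = -640114383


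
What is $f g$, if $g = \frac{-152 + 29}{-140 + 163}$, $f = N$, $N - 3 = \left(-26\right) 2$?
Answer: $\frac{6027}{23} \approx 262.04$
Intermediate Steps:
$N = -49$ ($N = 3 - 52 = -49$)
$f = -49$
$g = - \frac{123}{23} \approx -5.3478$
$f g = \left(-49\right) \left(- \frac{123}{23}\right) = \frac{6027}{23}$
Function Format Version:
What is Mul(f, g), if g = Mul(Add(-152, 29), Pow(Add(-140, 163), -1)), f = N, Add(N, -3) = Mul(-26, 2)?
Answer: Rational(6027, 23) ≈ 262.04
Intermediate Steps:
N = -49 (N = Add(3, Mul(-26, 2)) = Add(3, -52) = -49)
f = -49
g = Rational(-123, 23) (g = Mul(-123, Pow(23, -1)) = Mul(-123, Rational(1, 23)) = Rational(-123, 23) ≈ -5.3478)
Mul(f, g) = Mul(-49, Rational(-123, 23)) = Rational(6027, 23)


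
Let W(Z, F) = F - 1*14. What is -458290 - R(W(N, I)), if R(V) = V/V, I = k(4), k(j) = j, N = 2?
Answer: -458291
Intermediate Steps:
I = 4
W(Z, F) = -14 + F (W(Z, F) = F - 14 = -14 + F)
R(V) = 1
-458290 - R(W(N, I)) = -458290 - 1*1 = -458290 - 1 = -458291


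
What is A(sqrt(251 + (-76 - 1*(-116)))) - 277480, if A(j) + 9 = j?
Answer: -277489 + sqrt(291) ≈ -2.7747e+5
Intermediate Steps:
A(j) = -9 + j
A(sqrt(251 + (-76 - 1*(-116)))) - 277480 = (-9 + sqrt(251 + (-76 - 1*(-116)))) - 277480 = (-9 + sqrt(251 + (-76 + 116))) - 277480 = (-9 + sqrt(251 + 40)) - 277480 = (-9 + sqrt(291)) - 277480 = -277489 + sqrt(291)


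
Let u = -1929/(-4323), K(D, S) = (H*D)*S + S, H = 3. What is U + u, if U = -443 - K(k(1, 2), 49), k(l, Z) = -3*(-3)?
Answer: -2614772/1441 ≈ -1814.6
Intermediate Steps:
k(l, Z) = 9
K(D, S) = S + 3*D*S (K(D, S) = (3*D)*S + S = 3*D*S + S = S + 3*D*S)
u = 643/1441 (u = -1929*(-1/4323) = 643/1441 ≈ 0.44622)
U = -1815 (U = -443 - 49*(1 + 3*9) = -443 - 49*(1 + 27) = -443 - 49*28 = -443 - 1*1372 = -443 - 1372 = -1815)
U + u = -1815 + 643/1441 = -2614772/1441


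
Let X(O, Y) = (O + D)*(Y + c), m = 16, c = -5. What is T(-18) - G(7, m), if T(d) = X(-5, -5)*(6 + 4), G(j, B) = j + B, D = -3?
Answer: 777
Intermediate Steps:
X(O, Y) = (-5 + Y)*(-3 + O) (X(O, Y) = (O - 3)*(Y - 5) = (-3 + O)*(-5 + Y) = (-5 + Y)*(-3 + O))
G(j, B) = B + j
T(d) = 800 (T(d) = (15 - 5*(-5) - 3*(-5) - 5*(-5))*(6 + 4) = (15 + 25 + 15 + 25)*10 = 80*10 = 800)
T(-18) - G(7, m) = 800 - (16 + 7) = 800 - 1*23 = 800 - 23 = 777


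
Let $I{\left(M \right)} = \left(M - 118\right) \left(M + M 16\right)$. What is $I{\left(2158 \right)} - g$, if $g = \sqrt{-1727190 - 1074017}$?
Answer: $74839440 - i \sqrt{2801207} \approx 7.4839 \cdot 10^{7} - 1673.7 i$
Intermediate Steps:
$I{\left(M \right)} = 17 M \left(-118 + M\right)$ ($I{\left(M \right)} = \left(-118 + M\right) \left(M + 16 M\right) = \left(-118 + M\right) 17 M = 17 M \left(-118 + M\right)$)
$g = i \sqrt{2801207}$ ($g = \sqrt{-2801207} = i \sqrt{2801207} \approx 1673.7 i$)
$I{\left(2158 \right)} - g = 17 \cdot 2158 \left(-118 + 2158\right) - i \sqrt{2801207} = 17 \cdot 2158 \cdot 2040 - i \sqrt{2801207} = 74839440 - i \sqrt{2801207}$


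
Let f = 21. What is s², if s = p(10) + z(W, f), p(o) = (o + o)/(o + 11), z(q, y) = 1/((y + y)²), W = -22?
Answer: 2825761/3111696 ≈ 0.90811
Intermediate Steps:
z(q, y) = 1/(4*y²) (z(q, y) = 1/((2*y)²) = 1/(4*y²))
p(o) = 2*o/(11 + o) (p(o) = (2*o)/(11 + o) = 2*o/(11 + o))
s = 1681/1764 (s = 2*10/(11 + 10) + (¼)/21² = 2*10/21 + (¼)*(1/441) = 2*10*(1/21) + 1/1764 = 20/21 + 1/1764 = 1681/1764 ≈ 0.95295)
s² = (1681/1764)² = 2825761/3111696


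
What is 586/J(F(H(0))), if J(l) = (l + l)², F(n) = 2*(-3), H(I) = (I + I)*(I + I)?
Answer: 293/72 ≈ 4.0694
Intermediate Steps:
H(I) = 4*I² (H(I) = (2*I)*(2*I) = 4*I²)
F(n) = -6
J(l) = 4*l² (J(l) = (2*l)² = 4*l²)
586/J(F(H(0))) = 586/((4*(-6)²)) = 586/((4*36)) = 586/144 = 586*(1/144) = 293/72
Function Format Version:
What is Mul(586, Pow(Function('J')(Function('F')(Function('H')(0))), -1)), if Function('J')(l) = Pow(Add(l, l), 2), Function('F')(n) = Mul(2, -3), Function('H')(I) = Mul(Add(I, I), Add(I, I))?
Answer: Rational(293, 72) ≈ 4.0694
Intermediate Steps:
Function('H')(I) = Mul(4, Pow(I, 2)) (Function('H')(I) = Mul(Mul(2, I), Mul(2, I)) = Mul(4, Pow(I, 2)))
Function('F')(n) = -6
Function('J')(l) = Mul(4, Pow(l, 2)) (Function('J')(l) = Pow(Mul(2, l), 2) = Mul(4, Pow(l, 2)))
Mul(586, Pow(Function('J')(Function('F')(Function('H')(0))), -1)) = Mul(586, Pow(Mul(4, Pow(-6, 2)), -1)) = Mul(586, Pow(Mul(4, 36), -1)) = Mul(586, Pow(144, -1)) = Mul(586, Rational(1, 144)) = Rational(293, 72)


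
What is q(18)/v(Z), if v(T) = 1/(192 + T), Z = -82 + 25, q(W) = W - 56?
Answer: -5130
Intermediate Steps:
q(W) = -56 + W
Z = -57
q(18)/v(Z) = (-56 + 18)/(1/(192 - 57)) = -38/(1/135) = -38/1/135 = -38*135 = -5130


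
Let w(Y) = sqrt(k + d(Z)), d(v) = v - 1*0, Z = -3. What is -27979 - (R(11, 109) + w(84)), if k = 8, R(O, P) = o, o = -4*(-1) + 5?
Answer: -27988 - sqrt(5) ≈ -27990.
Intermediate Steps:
o = 9 (o = 4 + 5 = 9)
R(O, P) = 9
d(v) = v (d(v) = v + 0 = v)
w(Y) = sqrt(5) (w(Y) = sqrt(8 - 3) = sqrt(5))
-27979 - (R(11, 109) + w(84)) = -27979 - (9 + sqrt(5)) = -27979 + (-9 - sqrt(5)) = -27988 - sqrt(5)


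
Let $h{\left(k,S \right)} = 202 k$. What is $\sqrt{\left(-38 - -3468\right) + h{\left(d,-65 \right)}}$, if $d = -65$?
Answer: $10 i \sqrt{97} \approx 98.489 i$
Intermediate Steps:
$\sqrt{\left(-38 - -3468\right) + h{\left(d,-65 \right)}} = \sqrt{\left(-38 - -3468\right) + 202 \left(-65\right)} = \sqrt{\left(-38 + 3468\right) - 13130} = \sqrt{3430 - 13130} = \sqrt{-9700} = 10 i \sqrt{97}$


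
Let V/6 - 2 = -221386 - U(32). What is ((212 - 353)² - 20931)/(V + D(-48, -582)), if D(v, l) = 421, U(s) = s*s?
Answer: 1050/1334027 ≈ 0.00078709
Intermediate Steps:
U(s) = s²
V = -1334448 (V = 12 + 6*(-221386 - 1*32²) = 12 + 6*(-221386 - 1*1024) = 12 + 6*(-221386 - 1024) = 12 + 6*(-222410) = 12 - 1334460 = -1334448)
((212 - 353)² - 20931)/(V + D(-48, -582)) = ((212 - 353)² - 20931)/(-1334448 + 421) = ((-141)² - 20931)/(-1334027) = (19881 - 20931)*(-1/1334027) = -1050*(-1/1334027) = 1050/1334027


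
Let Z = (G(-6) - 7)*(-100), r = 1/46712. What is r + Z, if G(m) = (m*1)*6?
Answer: 200861601/46712 ≈ 4300.0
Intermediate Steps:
G(m) = 6*m (G(m) = m*6 = 6*m)
r = 1/46712 ≈ 2.1408e-5
Z = 4300 (Z = (6*(-6) - 7)*(-100) = (-36 - 7)*(-100) = -43*(-100) = 4300)
r + Z = 1/46712 + 4300 = 200861601/46712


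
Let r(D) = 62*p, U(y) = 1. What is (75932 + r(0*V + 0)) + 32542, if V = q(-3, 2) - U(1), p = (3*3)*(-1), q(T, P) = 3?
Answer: 107916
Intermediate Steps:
p = -9 (p = 9*(-1) = -9)
V = 2 (V = 3 - 1*1 = 3 - 1 = 2)
r(D) = -558 (r(D) = 62*(-9) = -558)
(75932 + r(0*V + 0)) + 32542 = (75932 - 558) + 32542 = 75374 + 32542 = 107916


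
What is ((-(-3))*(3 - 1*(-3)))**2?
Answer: 324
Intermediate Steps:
((-(-3))*(3 - 1*(-3)))**2 = ((-3*(-1))*(3 + 3))**2 = (3*6)**2 = 18**2 = 324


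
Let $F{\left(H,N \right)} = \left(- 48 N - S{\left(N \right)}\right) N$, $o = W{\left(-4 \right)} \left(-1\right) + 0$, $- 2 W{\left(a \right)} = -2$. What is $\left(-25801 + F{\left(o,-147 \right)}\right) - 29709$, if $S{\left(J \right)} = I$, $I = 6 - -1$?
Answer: $-1091713$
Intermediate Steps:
$W{\left(a \right)} = 1$ ($W{\left(a \right)} = \left(- \frac{1}{2}\right) \left(-2\right) = 1$)
$o = -1$ ($o = 1 \left(-1\right) + 0 = -1 + 0 = -1$)
$I = 7$ ($I = 6 + 1 = 7$)
$S{\left(J \right)} = 7$
$F{\left(H,N \right)} = N \left(-7 - 48 N\right)$ ($F{\left(H,N \right)} = \left(- 48 N - 7\right) N = \left(-7 - 48 N\right) N = N \left(-7 - 48 N\right)$)
$\left(-25801 + F{\left(o,-147 \right)}\right) - 29709 = \left(-25801 - - 147 \left(7 + 48 \left(-147\right)\right)\right) - 29709 = \left(-25801 - - 147 \left(7 - 7056\right)\right) - 29709 = \left(-25801 - \left(-147\right) \left(-7049\right)\right) - 29709 = \left(-25801 - 1036203\right) - 29709 = -1062004 - 29709 = -1091713$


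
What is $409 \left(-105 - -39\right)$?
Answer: $-26994$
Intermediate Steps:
$409 \left(-105 - -39\right) = 409 \left(-105 + 39\right) = 409 \left(-66\right) = -26994$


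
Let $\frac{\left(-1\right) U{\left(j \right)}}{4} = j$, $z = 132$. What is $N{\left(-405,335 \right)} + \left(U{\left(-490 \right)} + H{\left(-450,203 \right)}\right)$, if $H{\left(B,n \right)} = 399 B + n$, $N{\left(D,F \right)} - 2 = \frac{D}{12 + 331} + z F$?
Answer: $- \frac{45676000}{343} \approx -1.3317 \cdot 10^{5}$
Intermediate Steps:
$N{\left(D,F \right)} = 2 + 132 F + \frac{D}{343}$ ($N{\left(D,F \right)} = 2 + \left(\frac{D}{12 + 331} + 132 F\right) = 2 + \left(\frac{D}{343} + 132 F\right) = 2 + \left(132 F + \frac{D}{343}\right) = 2 + 132 F + \frac{D}{343}$)
$H{\left(B,n \right)} = n + 399 B$
$U{\left(j \right)} = - 4 j$
$N{\left(-405,335 \right)} + \left(U{\left(-490 \right)} + H{\left(-450,203 \right)}\right) = \left(2 + 132 \cdot 335 + \frac{1}{343} \left(-405\right)\right) + \left(\left(-4\right) \left(-490\right) + \left(203 + 399 \left(-450\right)\right)\right) = \left(2 + 44220 - \frac{405}{343}\right) + \left(1960 + \left(203 - 179550\right)\right) = \frac{15167741}{343} + \left(1960 - 179347\right) = \frac{15167741}{343} - 177387 = - \frac{45676000}{343}$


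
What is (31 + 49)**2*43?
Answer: 275200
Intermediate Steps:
(31 + 49)**2*43 = 80**2*43 = 6400*43 = 275200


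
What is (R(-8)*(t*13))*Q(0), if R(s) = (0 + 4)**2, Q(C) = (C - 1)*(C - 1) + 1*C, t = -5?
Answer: -1040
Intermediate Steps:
Q(C) = C + (-1 + C)**2 (Q(C) = (-1 + C)*(-1 + C) + C = (-1 + C)**2 + C = C + (-1 + C)**2)
R(s) = 16 (R(s) = 4**2 = 16)
(R(-8)*(t*13))*Q(0) = (16*(-5*13))*(0 + (-1 + 0)**2) = (16*(-65))*(0 + (-1)**2) = -1040*(0 + 1) = -1040*1 = -1040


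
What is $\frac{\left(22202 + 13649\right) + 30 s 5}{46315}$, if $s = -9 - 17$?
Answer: $\frac{31951}{46315} \approx 0.68986$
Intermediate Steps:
$s = -26$ ($s = -9 - 17 = -26$)
$\frac{\left(22202 + 13649\right) + 30 s 5}{46315} = \frac{\left(22202 + 13649\right) + 30 \left(-26\right) 5}{46315} = \left(35851 - 3900\right) \frac{1}{46315} = 31951 \cdot \frac{1}{46315} = \frac{31951}{46315}$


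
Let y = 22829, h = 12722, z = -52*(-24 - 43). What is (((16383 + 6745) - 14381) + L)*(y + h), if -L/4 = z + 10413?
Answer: -1665244391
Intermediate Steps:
z = 3484 (z = -52*(-67) = 3484)
L = -55588 (L = -4*(3484 + 10413) = -4*13897 = -55588)
(((16383 + 6745) - 14381) + L)*(y + h) = (((16383 + 6745) - 14381) - 55588)*(22829 + 12722) = ((23128 - 14381) - 55588)*35551 = (8747 - 55588)*35551 = -46841*35551 = -1665244391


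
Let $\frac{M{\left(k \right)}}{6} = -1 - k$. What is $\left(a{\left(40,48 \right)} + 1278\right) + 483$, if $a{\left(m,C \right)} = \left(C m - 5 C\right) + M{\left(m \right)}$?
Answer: $3195$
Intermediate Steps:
$M{\left(k \right)} = -6 - 6 k$ ($M{\left(k \right)} = 6 \left(-1 - k\right) = -6 - 6 k$)
$a{\left(m,C \right)} = -6 - 6 m - 5 C + C m$ ($a{\left(m,C \right)} = \left(C m - 5 C\right) - \left(6 + 6 m\right) = \left(- 5 C + C m\right) - \left(6 + 6 m\right) = -6 - 6 m - 5 C + C m$)
$\left(a{\left(40,48 \right)} + 1278\right) + 483 = \left(\left(-6 - 240 - 240 + 48 \cdot 40\right) + 1278\right) + 483 = \left(\left(-6 - 240 - 240 + 1920\right) + 1278\right) + 483 = \left(1434 + 1278\right) + 483 = 2712 + 483 = 3195$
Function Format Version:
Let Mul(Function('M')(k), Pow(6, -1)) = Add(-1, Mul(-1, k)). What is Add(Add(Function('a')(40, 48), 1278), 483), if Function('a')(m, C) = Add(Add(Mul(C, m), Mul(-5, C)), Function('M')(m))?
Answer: 3195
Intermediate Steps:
Function('M')(k) = Add(-6, Mul(-6, k)) (Function('M')(k) = Mul(6, Add(-1, Mul(-1, k))) = Add(-6, Mul(-6, k)))
Function('a')(m, C) = Add(-6, Mul(-6, m), Mul(-5, C), Mul(C, m)) (Function('a')(m, C) = Add(Add(Mul(C, m), Mul(-5, C)), Add(-6, Mul(-6, m))) = Add(Add(Mul(-5, C), Mul(C, m)), Add(-6, Mul(-6, m))) = Add(-6, Mul(-6, m), Mul(-5, C), Mul(C, m)))
Add(Add(Function('a')(40, 48), 1278), 483) = Add(Add(Add(-6, Mul(-6, 40), Mul(-5, 48), Mul(48, 40)), 1278), 483) = Add(Add(Add(-6, -240, -240, 1920), 1278), 483) = Add(Add(1434, 1278), 483) = Add(2712, 483) = 3195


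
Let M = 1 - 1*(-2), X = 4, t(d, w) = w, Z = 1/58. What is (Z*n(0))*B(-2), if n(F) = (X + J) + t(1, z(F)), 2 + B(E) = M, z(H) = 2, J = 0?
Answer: 3/29 ≈ 0.10345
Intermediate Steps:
Z = 1/58 ≈ 0.017241
M = 3 (M = 1 + 2 = 3)
B(E) = 1 (B(E) = -2 + 3 = 1)
n(F) = 6 (n(F) = (4 + 0) + 2 = 4 + 2 = 6)
(Z*n(0))*B(-2) = ((1/58)*6)*1 = (3/29)*1 = 3/29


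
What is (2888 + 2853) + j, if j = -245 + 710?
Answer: 6206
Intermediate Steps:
j = 465
(2888 + 2853) + j = (2888 + 2853) + 465 = 5741 + 465 = 6206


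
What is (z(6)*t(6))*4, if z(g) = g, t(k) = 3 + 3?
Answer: 144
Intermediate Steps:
t(k) = 6
(z(6)*t(6))*4 = (6*6)*4 = 36*4 = 144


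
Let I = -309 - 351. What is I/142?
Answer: -330/71 ≈ -4.6479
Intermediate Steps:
I = -660
I/142 = -660/142 = -660*1/142 = -330/71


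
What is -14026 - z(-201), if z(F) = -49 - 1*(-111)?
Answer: -14088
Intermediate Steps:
z(F) = 62 (z(F) = -49 + 111 = 62)
-14026 - z(-201) = -14026 - 1*62 = -14026 - 62 = -14088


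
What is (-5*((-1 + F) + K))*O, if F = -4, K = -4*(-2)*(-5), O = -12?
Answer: -2700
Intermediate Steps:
K = -40 (K = 8*(-5) = -40)
(-5*((-1 + F) + K))*O = -5*((-1 - 4) - 40)*(-12) = -5*(-5 - 40)*(-12) = -5*(-45)*(-12) = 225*(-12) = -2700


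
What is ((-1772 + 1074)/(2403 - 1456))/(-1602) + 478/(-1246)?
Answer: -2034554/5309829 ≈ -0.38317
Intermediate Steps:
((-1772 + 1074)/(2403 - 1456))/(-1602) + 478/(-1246) = -698/947*(-1/1602) + 478*(-1/1246) = -698*1/947*(-1/1602) - 239/623 = -698/947*(-1/1602) - 239/623 = 349/758547 - 239/623 = -2034554/5309829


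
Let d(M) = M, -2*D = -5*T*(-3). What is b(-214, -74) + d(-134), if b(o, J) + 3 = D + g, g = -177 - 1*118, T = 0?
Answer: -432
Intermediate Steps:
D = 0 (D = -(-5*0)*(-3)/2 = -0*(-3) = -½*0 = 0)
g = -295 (g = -177 - 118 = -295)
b(o, J) = -298 (b(o, J) = -3 + (0 - 295) = -3 - 295 = -298)
b(-214, -74) + d(-134) = -298 - 134 = -432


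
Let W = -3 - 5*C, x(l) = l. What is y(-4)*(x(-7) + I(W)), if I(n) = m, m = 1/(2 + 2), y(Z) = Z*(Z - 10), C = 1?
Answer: -378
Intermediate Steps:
W = -8 (W = -3 - 5*1 = -3 - 5 = -8)
y(Z) = Z*(-10 + Z)
m = ¼ (m = 1/4 = ¼ ≈ 0.25000)
I(n) = ¼
y(-4)*(x(-7) + I(W)) = (-4*(-10 - 4))*(-7 + ¼) = -4*(-14)*(-27/4) = 56*(-27/4) = -378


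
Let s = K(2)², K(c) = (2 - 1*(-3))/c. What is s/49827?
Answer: 25/199308 ≈ 0.00012543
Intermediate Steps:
K(c) = 5/c (K(c) = (2 + 3)/c = 5/c)
s = 25/4 (s = (5/2)² = 25/4 ≈ 6.2500)
s/49827 = (25/4)/49827 = (25/4)*(1/49827) = 25/199308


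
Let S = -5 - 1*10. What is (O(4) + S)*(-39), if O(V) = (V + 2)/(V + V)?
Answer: 2223/4 ≈ 555.75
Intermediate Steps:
O(V) = (2 + V)/(2*V) (O(V) = (2 + V)/((2*V)) = (2 + V)*(1/(2*V)) = (2 + V)/(2*V))
S = -15 (S = -5 - 10 = -15)
(O(4) + S)*(-39) = ((½)*(2 + 4)/4 - 15)*(-39) = ((½)*(¼)*6 - 15)*(-39) = (¾ - 15)*(-39) = -57/4*(-39) = 2223/4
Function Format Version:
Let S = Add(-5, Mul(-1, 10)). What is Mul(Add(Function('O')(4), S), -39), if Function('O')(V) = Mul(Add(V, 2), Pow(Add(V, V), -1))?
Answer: Rational(2223, 4) ≈ 555.75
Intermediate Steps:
Function('O')(V) = Mul(Rational(1, 2), Pow(V, -1), Add(2, V)) (Function('O')(V) = Mul(Add(2, V), Pow(Mul(2, V), -1)) = Mul(Add(2, V), Mul(Rational(1, 2), Pow(V, -1))) = Mul(Rational(1, 2), Pow(V, -1), Add(2, V)))
S = -15 (S = Add(-5, -10) = -15)
Mul(Add(Function('O')(4), S), -39) = Mul(Add(Mul(Rational(1, 2), Pow(4, -1), Add(2, 4)), -15), -39) = Mul(Add(Mul(Rational(1, 2), Rational(1, 4), 6), -15), -39) = Mul(Add(Rational(3, 4), -15), -39) = Mul(Rational(-57, 4), -39) = Rational(2223, 4)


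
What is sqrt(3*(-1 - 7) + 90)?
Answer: sqrt(66) ≈ 8.1240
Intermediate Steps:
sqrt(3*(-1 - 7) + 90) = sqrt(3*(-8) + 90) = sqrt(-24 + 90) = sqrt(66)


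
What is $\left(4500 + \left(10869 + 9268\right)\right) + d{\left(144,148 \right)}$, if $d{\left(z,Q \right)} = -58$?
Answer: $24579$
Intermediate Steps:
$\left(4500 + \left(10869 + 9268\right)\right) + d{\left(144,148 \right)} = \left(4500 + \left(10869 + 9268\right)\right) - 58 = \left(4500 + 20137\right) - 58 = 24637 - 58 = 24579$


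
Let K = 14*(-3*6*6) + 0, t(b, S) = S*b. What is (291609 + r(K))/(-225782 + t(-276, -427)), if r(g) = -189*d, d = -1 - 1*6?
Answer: -146466/53965 ≈ -2.7141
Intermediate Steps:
d = -7 (d = -1 - 6 = -7)
K = -1512 (K = 14*(-18*6) + 0 = 14*(-108) + 0 = -1512 + 0 = -1512)
r(g) = 1323 (r(g) = -189*(-7) = 1323)
(291609 + r(K))/(-225782 + t(-276, -427)) = (291609 + 1323)/(-225782 - 427*(-276)) = 292932/(-225782 + 117852) = 292932/(-107930) = 292932*(-1/107930) = -146466/53965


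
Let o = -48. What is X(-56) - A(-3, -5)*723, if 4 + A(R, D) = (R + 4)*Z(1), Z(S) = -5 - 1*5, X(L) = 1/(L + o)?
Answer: 1052687/104 ≈ 10122.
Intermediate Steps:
X(L) = 1/(-48 + L) (X(L) = 1/(L - 48) = 1/(-48 + L))
Z(S) = -10 (Z(S) = -5 - 5 = -10)
A(R, D) = -44 - 10*R (A(R, D) = -4 + (R + 4)*(-10) = -4 + (4 + R)*(-10) = -4 + (-40 - 10*R) = -44 - 10*R)
X(-56) - A(-3, -5)*723 = 1/(-48 - 56) - (-44 - 10*(-3))*723 = 1/(-104) - (-44 + 30)*723 = -1/104 - (-14)*723 = -1/104 - 1*(-10122) = -1/104 + 10122 = 1052687/104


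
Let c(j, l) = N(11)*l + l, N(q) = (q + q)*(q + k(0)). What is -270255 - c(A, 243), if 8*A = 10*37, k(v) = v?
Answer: -329304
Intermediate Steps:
A = 185/4 (A = (10*37)/8 = (⅛)*370 = 185/4 ≈ 46.250)
N(q) = 2*q² (N(q) = (q + q)*(q + 0) = (2*q)*q = 2*q²)
c(j, l) = 243*l (c(j, l) = (2*11²)*l + l = (2*121)*l + l = 242*l + l = 243*l)
-270255 - c(A, 243) = -270255 - 243*243 = -270255 - 1*59049 = -270255 - 59049 = -329304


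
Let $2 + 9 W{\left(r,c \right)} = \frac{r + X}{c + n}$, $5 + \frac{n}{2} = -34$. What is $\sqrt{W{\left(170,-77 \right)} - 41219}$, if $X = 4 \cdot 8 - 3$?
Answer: $\frac{i \sqrt{8912657170}}{465} \approx 203.03 i$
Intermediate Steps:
$n = -78$ ($n = -10 + 2 \left(-34\right) = -10 - 68 = -78$)
$X = 29$ ($X = 32 - 3 = 29$)
$W{\left(r,c \right)} = - \frac{2}{9} + \frac{29 + r}{9 \left(-78 + c\right)}$ ($W{\left(r,c \right)} = - \frac{2}{9} + \frac{\left(r + 29\right) \frac{1}{c - 78}}{9} = - \frac{2}{9} + \frac{\left(29 + r\right) \frac{1}{-78 + c}}{9} = - \frac{2}{9} + \frac{\frac{1}{-78 + c} \left(29 + r\right)}{9} = - \frac{2}{9} + \frac{29 + r}{9 \left(-78 + c\right)}$)
$\sqrt{W{\left(170,-77 \right)} - 41219} = \sqrt{\frac{185 + 170 - -154}{9 \left(-78 - 77\right)} - 41219} = \sqrt{\frac{185 + 170 + 154}{9 \left(-155\right)} - 41219} = \sqrt{\frac{1}{9} \left(- \frac{1}{155}\right) 509 - 41219} = \sqrt{- \frac{509}{1395} - 41219} = \sqrt{- \frac{57501014}{1395}} = \frac{i \sqrt{8912657170}}{465}$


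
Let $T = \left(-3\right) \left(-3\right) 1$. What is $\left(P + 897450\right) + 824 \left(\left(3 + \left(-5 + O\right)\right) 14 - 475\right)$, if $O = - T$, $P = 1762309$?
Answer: $2141463$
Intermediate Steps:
$T = 9$ ($T = 9 \cdot 1 = 9$)
$O = -9$ ($O = \left(-1\right) 9 = -9$)
$\left(P + 897450\right) + 824 \left(\left(3 + \left(-5 + O\right)\right) 14 - 475\right) = \left(1762309 + 897450\right) + 824 \left(\left(3 - 14\right) 14 - 475\right) = 2659759 + 824 \left(\left(3 - 14\right) 14 - 475\right) = 2659759 + 824 \left(\left(-11\right) 14 - 475\right) = 2659759 + 824 \left(-154 - 475\right) = 2659759 + 824 \left(-629\right) = 2659759 - 518296 = 2141463$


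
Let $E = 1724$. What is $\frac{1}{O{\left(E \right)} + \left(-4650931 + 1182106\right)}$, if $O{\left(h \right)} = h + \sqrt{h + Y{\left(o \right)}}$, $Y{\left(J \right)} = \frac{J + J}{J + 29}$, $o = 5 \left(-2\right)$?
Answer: $- \frac{5988629}{20763181591553} - \frac{4 \sqrt{38874}}{228394997507083} \approx -2.8843 \cdot 10^{-7}$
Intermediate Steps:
$o = -10$
$Y{\left(J \right)} = \frac{2 J}{29 + J}$
$O{\left(h \right)} = h + \sqrt{- \frac{20}{19} + h}$ ($O{\left(h \right)} = h + \sqrt{h + 2 \left(-10\right) \frac{1}{29 - 10}} = h + \sqrt{h + 2 \left(-10\right) \frac{1}{19}} = h + \sqrt{h - \frac{20}{19}} = h + \sqrt{- \frac{20}{19} + h}$)
$\frac{1}{O{\left(E \right)} + \left(-4650931 + 1182106\right)} = \frac{1}{\left(1724 + \frac{\sqrt{-380 + 361 \cdot 1724}}{19}\right) + \left(-4650931 + 1182106\right)} = \frac{1}{\left(1724 + \frac{\sqrt{-380 + 622364}}{19}\right) - 3468825} = \frac{1}{\left(1724 + \frac{\sqrt{621984}}{19}\right) - 3468825} = \frac{1}{\left(1724 + \frac{4 \sqrt{38874}}{19}\right) - 3468825} = \frac{1}{-3467101 + \frac{4 \sqrt{38874}}{19}}$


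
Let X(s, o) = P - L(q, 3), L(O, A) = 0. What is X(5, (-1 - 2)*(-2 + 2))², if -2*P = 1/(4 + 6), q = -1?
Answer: 1/400 ≈ 0.0025000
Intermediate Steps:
P = -1/20 (P = -1/(2*(4 + 6)) = -½/10 = -½*⅒ = -1/20 ≈ -0.050000)
X(s, o) = -1/20 (X(s, o) = -1/20 - 1*0 = -1/20 + 0 = -1/20)
X(5, (-1 - 2)*(-2 + 2))² = (-1/20)² = 1/400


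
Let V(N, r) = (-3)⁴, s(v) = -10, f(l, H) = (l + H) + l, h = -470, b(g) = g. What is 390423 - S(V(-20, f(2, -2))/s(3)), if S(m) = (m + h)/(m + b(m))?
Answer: 63243745/162 ≈ 3.9039e+5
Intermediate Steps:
f(l, H) = H + 2*l (f(l, H) = (H + l) + l = H + 2*l)
V(N, r) = 81
S(m) = (-470 + m)/(2*m) (S(m) = (m - 470)/(m + m) = (-470 + m)/((2*m)) = (-470 + m)*(1/(2*m)) = (-470 + m)/(2*m))
390423 - S(V(-20, f(2, -2))/s(3)) = 390423 - (-470 + 81/(-10))/(2*(81/(-10))) = 390423 - (-470 + 81*(-⅒))/(2*(81*(-⅒))) = 390423 - (-470 - 81/10)/(2*(-81/10)) = 390423 - (-10)*(-4781)/(2*81*10) = 390423 - 1*4781/162 = 390423 - 4781/162 = 63243745/162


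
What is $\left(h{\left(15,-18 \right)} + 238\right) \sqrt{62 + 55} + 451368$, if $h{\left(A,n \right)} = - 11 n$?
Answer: $451368 + 1308 \sqrt{13} \approx 4.5608 \cdot 10^{5}$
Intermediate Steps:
$\left(h{\left(15,-18 \right)} + 238\right) \sqrt{62 + 55} + 451368 = \left(\left(-11\right) \left(-18\right) + 238\right) \sqrt{62 + 55} + 451368 = \left(198 + 238\right) \sqrt{117} + 451368 = 436 \cdot 3 \sqrt{13} + 451368 = 1308 \sqrt{13} + 451368 = 451368 + 1308 \sqrt{13}$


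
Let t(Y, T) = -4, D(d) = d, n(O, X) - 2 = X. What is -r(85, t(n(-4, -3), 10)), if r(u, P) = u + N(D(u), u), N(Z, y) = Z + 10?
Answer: -180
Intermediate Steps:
n(O, X) = 2 + X
N(Z, y) = 10 + Z
r(u, P) = 10 + 2*u (r(u, P) = u + (10 + u) = 10 + 2*u)
-r(85, t(n(-4, -3), 10)) = -(10 + 2*85) = -(10 + 170) = -1*180 = -180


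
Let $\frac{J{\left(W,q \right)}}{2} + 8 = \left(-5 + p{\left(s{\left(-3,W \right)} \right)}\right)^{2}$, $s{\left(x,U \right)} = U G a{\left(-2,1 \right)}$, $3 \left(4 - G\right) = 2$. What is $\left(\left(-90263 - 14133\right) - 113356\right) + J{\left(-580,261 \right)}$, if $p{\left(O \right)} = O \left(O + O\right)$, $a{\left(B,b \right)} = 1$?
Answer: $\frac{9053184671964842}{81} \approx 1.1177 \cdot 10^{14}$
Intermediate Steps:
$G = \frac{10}{3}$ ($G = 4 - \frac{2}{3} = \frac{10}{3} \approx 3.3333$)
$s{\left(x,U \right)} = \frac{10 U}{3}$ ($s{\left(x,U \right)} = U \frac{10}{3} \cdot 1 = \frac{10 U}{3} \cdot 1 = \frac{10 U}{3}$)
$p{\left(O \right)} = 2 O^{2}$ ($p{\left(O \right)} = O 2 O = 2 O^{2}$)
$J{\left(W,q \right)} = -16 + 2 \left(-5 + \frac{200 W^{2}}{9}\right)^{2}$ ($J{\left(W,q \right)} = -16 + 2 \left(-5 + 2 \left(\frac{10 W}{3}\right)^{2}\right)^{2} = -16 + 2 \left(-5 + 2 \frac{100 W^{2}}{9}\right)^{2} = -16 + 2 \left(-5 + \frac{200 W^{2}}{9}\right)^{2}$)
$\left(\left(-90263 - 14133\right) - 113356\right) + J{\left(-580,261 \right)} = \left(\left(-90263 - 14133\right) - 113356\right) - \left(16 - \frac{50 \left(-9 + 40 \left(-580\right)^{2}\right)^{2}}{81}\right) = \left(\left(-90263 - 14133\right) - 113356\right) - \left(16 - \frac{50 \left(-9 + 40 \cdot 336400\right)^{2}}{81}\right) = \left(-104396 - 113356\right) - \left(16 - \frac{50 \left(-9 + 13456000\right)^{2}}{81}\right) = -217752 - \left(16 - \frac{50 \cdot 13455991^{2}}{81}\right) = -217752 + \left(-16 + \frac{50}{81} \cdot 181063693792081\right) = -217752 + \left(-16 + \frac{9053184689604050}{81}\right) = -217752 + \frac{9053184689602754}{81} = \frac{9053184671964842}{81}$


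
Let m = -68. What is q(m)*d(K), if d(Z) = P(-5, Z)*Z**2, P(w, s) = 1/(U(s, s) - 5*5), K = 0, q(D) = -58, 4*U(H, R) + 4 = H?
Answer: 0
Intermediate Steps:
U(H, R) = -1 + H/4
P(w, s) = 1/(-26 + s/4) (P(w, s) = 1/((-1 + s/4) - 5*5) = 1/((-1 + s/4) - 25) = 1/(-26 + s/4))
d(Z) = 4*Z**2/(-104 + Z) (d(Z) = (4/(-104 + Z))*Z**2 = 4*Z**2/(-104 + Z))
q(m)*d(K) = -232*0**2/(-104 + 0) = -232*0/(-104) = -232*0*(-1)/104 = -58*0 = 0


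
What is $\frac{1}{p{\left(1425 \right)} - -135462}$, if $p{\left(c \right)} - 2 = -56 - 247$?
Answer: $\frac{1}{135161} \approx 7.3986 \cdot 10^{-6}$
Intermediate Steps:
$p{\left(c \right)} = -301$ ($p{\left(c \right)} = 2 - 303 = -301$)
$\frac{1}{p{\left(1425 \right)} - -135462} = \frac{1}{-301 - -135462} = \frac{1}{-301 + \left(136710 - 1248\right)} = \frac{1}{-301 + 135462} = \frac{1}{135161}$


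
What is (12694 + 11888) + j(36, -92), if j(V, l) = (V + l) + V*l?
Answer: 21214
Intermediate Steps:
j(V, l) = V + l + V*l
(12694 + 11888) + j(36, -92) = (12694 + 11888) + (36 - 92 + 36*(-92)) = 24582 + (36 - 92 - 3312) = 24582 - 3368 = 21214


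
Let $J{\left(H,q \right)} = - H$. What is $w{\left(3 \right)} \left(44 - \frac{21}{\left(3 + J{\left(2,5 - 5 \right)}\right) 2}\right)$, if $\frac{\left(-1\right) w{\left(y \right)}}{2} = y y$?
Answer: $-603$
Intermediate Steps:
$w{\left(y \right)} = - 2 y^{2}$ ($w{\left(y \right)} = - 2 y y = - 2 y^{2}$)
$w{\left(3 \right)} \left(44 - \frac{21}{\left(3 + J{\left(2,5 - 5 \right)}\right) 2}\right) = - 2 \cdot 3^{2} \left(44 - \frac{21}{\left(3 - 2\right) 2}\right) = \left(-2\right) 9 \left(44 - \frac{21}{\left(3 - 2\right) 2}\right) = - 18 \left(44 - \frac{21}{1 \cdot 2}\right) = - 18 \left(44 - \frac{21}{2}\right) = \left(-18\right) \frac{67}{2} = -603$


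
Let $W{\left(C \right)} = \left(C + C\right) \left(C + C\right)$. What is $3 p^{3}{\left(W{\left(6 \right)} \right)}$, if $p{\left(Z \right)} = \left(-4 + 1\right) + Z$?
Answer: $8409663$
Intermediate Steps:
$W{\left(C \right)} = 4 C^{2}$ ($W{\left(C \right)} = 2 C 2 C = 4 C^{2}$)
$p{\left(Z \right)} = -3 + Z$
$3 p^{3}{\left(W{\left(6 \right)} \right)} = 3 \left(-3 + 4 \cdot 6^{2}\right)^{3} = 3 \left(-3 + 4 \cdot 36\right)^{3} = 3 \left(-3 + 144\right)^{3} = 3 \cdot 141^{3} = 3 \cdot 2803221 = 8409663$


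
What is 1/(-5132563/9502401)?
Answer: -9502401/5132563 ≈ -1.8514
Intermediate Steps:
1/(-5132563/9502401) = -9502401/5132563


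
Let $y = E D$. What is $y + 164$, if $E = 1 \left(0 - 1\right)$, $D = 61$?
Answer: $103$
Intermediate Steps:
$E = -1$ ($E = 1 \left(-1\right) = -1$)
$y = -61$ ($y = \left(-1\right) 61 = -61$)
$y + 164 = -61 + 164 = 103$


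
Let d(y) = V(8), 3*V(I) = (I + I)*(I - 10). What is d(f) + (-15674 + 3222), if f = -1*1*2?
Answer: -37388/3 ≈ -12463.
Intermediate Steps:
f = -2 (f = -1*2 = -2)
V(I) = 2*I*(-10 + I)/3 (V(I) = ((I + I)*(I - 10))/3 = ((2*I)*(-10 + I))/3 = (2*I*(-10 + I))/3 = 2*I*(-10 + I)/3)
d(y) = -32/3 (d(y) = (⅔)*8*(-10 + 8) = (⅔)*8*(-2) = -32/3)
d(f) + (-15674 + 3222) = -32/3 + (-15674 + 3222) = -32/3 - 12452 = -37388/3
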